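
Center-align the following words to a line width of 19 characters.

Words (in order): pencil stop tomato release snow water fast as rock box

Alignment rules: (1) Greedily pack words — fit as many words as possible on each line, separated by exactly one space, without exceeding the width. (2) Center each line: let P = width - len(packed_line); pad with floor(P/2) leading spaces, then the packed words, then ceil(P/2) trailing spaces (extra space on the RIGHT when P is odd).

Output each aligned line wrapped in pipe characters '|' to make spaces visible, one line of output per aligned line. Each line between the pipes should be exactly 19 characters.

Answer: |pencil stop tomato |
|release snow water |
| fast as rock box  |

Derivation:
Line 1: ['pencil', 'stop', 'tomato'] (min_width=18, slack=1)
Line 2: ['release', 'snow', 'water'] (min_width=18, slack=1)
Line 3: ['fast', 'as', 'rock', 'box'] (min_width=16, slack=3)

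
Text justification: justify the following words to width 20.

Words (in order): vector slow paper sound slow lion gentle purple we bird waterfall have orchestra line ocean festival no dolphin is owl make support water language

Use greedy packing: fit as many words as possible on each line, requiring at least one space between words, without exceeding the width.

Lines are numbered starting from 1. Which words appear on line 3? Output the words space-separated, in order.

Line 1: ['vector', 'slow', 'paper'] (min_width=17, slack=3)
Line 2: ['sound', 'slow', 'lion'] (min_width=15, slack=5)
Line 3: ['gentle', 'purple', 'we'] (min_width=16, slack=4)
Line 4: ['bird', 'waterfall', 'have'] (min_width=19, slack=1)
Line 5: ['orchestra', 'line', 'ocean'] (min_width=20, slack=0)
Line 6: ['festival', 'no', 'dolphin'] (min_width=19, slack=1)
Line 7: ['is', 'owl', 'make', 'support'] (min_width=19, slack=1)
Line 8: ['water', 'language'] (min_width=14, slack=6)

Answer: gentle purple we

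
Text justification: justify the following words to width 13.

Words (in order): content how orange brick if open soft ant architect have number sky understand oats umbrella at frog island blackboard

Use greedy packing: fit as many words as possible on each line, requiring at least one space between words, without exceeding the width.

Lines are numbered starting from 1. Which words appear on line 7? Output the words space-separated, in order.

Answer: understand

Derivation:
Line 1: ['content', 'how'] (min_width=11, slack=2)
Line 2: ['orange', 'brick'] (min_width=12, slack=1)
Line 3: ['if', 'open', 'soft'] (min_width=12, slack=1)
Line 4: ['ant', 'architect'] (min_width=13, slack=0)
Line 5: ['have', 'number'] (min_width=11, slack=2)
Line 6: ['sky'] (min_width=3, slack=10)
Line 7: ['understand'] (min_width=10, slack=3)
Line 8: ['oats', 'umbrella'] (min_width=13, slack=0)
Line 9: ['at', 'frog'] (min_width=7, slack=6)
Line 10: ['island'] (min_width=6, slack=7)
Line 11: ['blackboard'] (min_width=10, slack=3)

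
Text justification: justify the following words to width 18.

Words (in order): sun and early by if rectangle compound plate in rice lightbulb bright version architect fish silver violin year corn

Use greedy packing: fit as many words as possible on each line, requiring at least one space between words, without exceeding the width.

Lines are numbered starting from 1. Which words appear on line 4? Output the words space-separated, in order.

Answer: rice lightbulb

Derivation:
Line 1: ['sun', 'and', 'early', 'by'] (min_width=16, slack=2)
Line 2: ['if', 'rectangle'] (min_width=12, slack=6)
Line 3: ['compound', 'plate', 'in'] (min_width=17, slack=1)
Line 4: ['rice', 'lightbulb'] (min_width=14, slack=4)
Line 5: ['bright', 'version'] (min_width=14, slack=4)
Line 6: ['architect', 'fish'] (min_width=14, slack=4)
Line 7: ['silver', 'violin', 'year'] (min_width=18, slack=0)
Line 8: ['corn'] (min_width=4, slack=14)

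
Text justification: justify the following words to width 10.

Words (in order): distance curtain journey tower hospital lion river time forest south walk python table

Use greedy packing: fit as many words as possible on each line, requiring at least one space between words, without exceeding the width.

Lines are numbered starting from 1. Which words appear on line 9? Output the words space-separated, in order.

Answer: south walk

Derivation:
Line 1: ['distance'] (min_width=8, slack=2)
Line 2: ['curtain'] (min_width=7, slack=3)
Line 3: ['journey'] (min_width=7, slack=3)
Line 4: ['tower'] (min_width=5, slack=5)
Line 5: ['hospital'] (min_width=8, slack=2)
Line 6: ['lion', 'river'] (min_width=10, slack=0)
Line 7: ['time'] (min_width=4, slack=6)
Line 8: ['forest'] (min_width=6, slack=4)
Line 9: ['south', 'walk'] (min_width=10, slack=0)
Line 10: ['python'] (min_width=6, slack=4)
Line 11: ['table'] (min_width=5, slack=5)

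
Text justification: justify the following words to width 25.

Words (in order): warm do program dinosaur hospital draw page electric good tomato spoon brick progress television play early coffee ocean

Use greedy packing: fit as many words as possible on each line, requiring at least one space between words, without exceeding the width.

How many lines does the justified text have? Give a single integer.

Line 1: ['warm', 'do', 'program', 'dinosaur'] (min_width=24, slack=1)
Line 2: ['hospital', 'draw', 'page'] (min_width=18, slack=7)
Line 3: ['electric', 'good', 'tomato'] (min_width=20, slack=5)
Line 4: ['spoon', 'brick', 'progress'] (min_width=20, slack=5)
Line 5: ['television', 'play', 'early'] (min_width=21, slack=4)
Line 6: ['coffee', 'ocean'] (min_width=12, slack=13)
Total lines: 6

Answer: 6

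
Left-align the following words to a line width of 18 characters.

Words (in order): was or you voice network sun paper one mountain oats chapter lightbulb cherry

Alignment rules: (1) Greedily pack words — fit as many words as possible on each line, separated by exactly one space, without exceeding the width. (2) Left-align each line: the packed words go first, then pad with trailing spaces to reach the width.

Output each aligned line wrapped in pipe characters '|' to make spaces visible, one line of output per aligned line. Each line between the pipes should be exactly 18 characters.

Answer: |was or you voice  |
|network sun paper |
|one mountain oats |
|chapter lightbulb |
|cherry            |

Derivation:
Line 1: ['was', 'or', 'you', 'voice'] (min_width=16, slack=2)
Line 2: ['network', 'sun', 'paper'] (min_width=17, slack=1)
Line 3: ['one', 'mountain', 'oats'] (min_width=17, slack=1)
Line 4: ['chapter', 'lightbulb'] (min_width=17, slack=1)
Line 5: ['cherry'] (min_width=6, slack=12)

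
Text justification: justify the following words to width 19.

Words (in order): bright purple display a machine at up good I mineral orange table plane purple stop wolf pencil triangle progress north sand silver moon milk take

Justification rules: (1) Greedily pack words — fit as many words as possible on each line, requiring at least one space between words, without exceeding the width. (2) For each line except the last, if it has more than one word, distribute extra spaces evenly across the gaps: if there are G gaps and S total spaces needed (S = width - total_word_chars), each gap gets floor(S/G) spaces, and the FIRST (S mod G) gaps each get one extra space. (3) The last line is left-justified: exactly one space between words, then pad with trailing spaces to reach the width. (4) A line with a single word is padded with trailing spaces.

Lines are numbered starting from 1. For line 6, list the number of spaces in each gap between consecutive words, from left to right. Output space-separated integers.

Line 1: ['bright', 'purple'] (min_width=13, slack=6)
Line 2: ['display', 'a', 'machine'] (min_width=17, slack=2)
Line 3: ['at', 'up', 'good', 'I'] (min_width=12, slack=7)
Line 4: ['mineral', 'orange'] (min_width=14, slack=5)
Line 5: ['table', 'plane', 'purple'] (min_width=18, slack=1)
Line 6: ['stop', 'wolf', 'pencil'] (min_width=16, slack=3)
Line 7: ['triangle', 'progress'] (min_width=17, slack=2)
Line 8: ['north', 'sand', 'silver'] (min_width=17, slack=2)
Line 9: ['moon', 'milk', 'take'] (min_width=14, slack=5)

Answer: 3 2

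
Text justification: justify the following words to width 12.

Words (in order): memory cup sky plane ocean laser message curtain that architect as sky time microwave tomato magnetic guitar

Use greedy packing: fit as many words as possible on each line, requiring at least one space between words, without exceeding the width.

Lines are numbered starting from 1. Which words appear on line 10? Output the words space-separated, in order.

Answer: magnetic

Derivation:
Line 1: ['memory', 'cup'] (min_width=10, slack=2)
Line 2: ['sky', 'plane'] (min_width=9, slack=3)
Line 3: ['ocean', 'laser'] (min_width=11, slack=1)
Line 4: ['message'] (min_width=7, slack=5)
Line 5: ['curtain', 'that'] (min_width=12, slack=0)
Line 6: ['architect', 'as'] (min_width=12, slack=0)
Line 7: ['sky', 'time'] (min_width=8, slack=4)
Line 8: ['microwave'] (min_width=9, slack=3)
Line 9: ['tomato'] (min_width=6, slack=6)
Line 10: ['magnetic'] (min_width=8, slack=4)
Line 11: ['guitar'] (min_width=6, slack=6)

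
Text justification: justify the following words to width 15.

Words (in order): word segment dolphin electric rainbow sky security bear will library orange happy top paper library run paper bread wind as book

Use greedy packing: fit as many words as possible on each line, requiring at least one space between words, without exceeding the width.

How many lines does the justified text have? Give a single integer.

Line 1: ['word', 'segment'] (min_width=12, slack=3)
Line 2: ['dolphin'] (min_width=7, slack=8)
Line 3: ['electric'] (min_width=8, slack=7)
Line 4: ['rainbow', 'sky'] (min_width=11, slack=4)
Line 5: ['security', 'bear'] (min_width=13, slack=2)
Line 6: ['will', 'library'] (min_width=12, slack=3)
Line 7: ['orange', 'happy'] (min_width=12, slack=3)
Line 8: ['top', 'paper'] (min_width=9, slack=6)
Line 9: ['library', 'run'] (min_width=11, slack=4)
Line 10: ['paper', 'bread'] (min_width=11, slack=4)
Line 11: ['wind', 'as', 'book'] (min_width=12, slack=3)
Total lines: 11

Answer: 11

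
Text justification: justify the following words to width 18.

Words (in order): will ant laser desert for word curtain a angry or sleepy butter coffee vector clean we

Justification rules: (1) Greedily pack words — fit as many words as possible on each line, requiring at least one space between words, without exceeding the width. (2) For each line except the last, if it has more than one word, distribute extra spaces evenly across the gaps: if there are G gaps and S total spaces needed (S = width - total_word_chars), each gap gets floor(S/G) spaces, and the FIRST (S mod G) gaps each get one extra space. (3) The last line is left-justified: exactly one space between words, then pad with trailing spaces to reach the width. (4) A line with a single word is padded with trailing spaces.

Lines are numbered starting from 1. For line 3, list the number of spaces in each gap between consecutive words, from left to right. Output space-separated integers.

Answer: 1 1 1

Derivation:
Line 1: ['will', 'ant', 'laser'] (min_width=14, slack=4)
Line 2: ['desert', 'for', 'word'] (min_width=15, slack=3)
Line 3: ['curtain', 'a', 'angry', 'or'] (min_width=18, slack=0)
Line 4: ['sleepy', 'butter'] (min_width=13, slack=5)
Line 5: ['coffee', 'vector'] (min_width=13, slack=5)
Line 6: ['clean', 'we'] (min_width=8, slack=10)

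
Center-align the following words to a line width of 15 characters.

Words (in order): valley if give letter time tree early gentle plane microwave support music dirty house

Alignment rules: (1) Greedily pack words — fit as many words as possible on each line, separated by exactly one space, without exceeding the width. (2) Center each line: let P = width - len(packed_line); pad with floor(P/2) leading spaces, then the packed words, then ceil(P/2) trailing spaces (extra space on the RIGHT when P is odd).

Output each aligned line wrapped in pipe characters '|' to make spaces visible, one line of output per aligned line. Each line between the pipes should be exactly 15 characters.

Answer: |valley if give |
|  letter time  |
|  tree early   |
| gentle plane  |
|   microwave   |
| support music |
|  dirty house  |

Derivation:
Line 1: ['valley', 'if', 'give'] (min_width=14, slack=1)
Line 2: ['letter', 'time'] (min_width=11, slack=4)
Line 3: ['tree', 'early'] (min_width=10, slack=5)
Line 4: ['gentle', 'plane'] (min_width=12, slack=3)
Line 5: ['microwave'] (min_width=9, slack=6)
Line 6: ['support', 'music'] (min_width=13, slack=2)
Line 7: ['dirty', 'house'] (min_width=11, slack=4)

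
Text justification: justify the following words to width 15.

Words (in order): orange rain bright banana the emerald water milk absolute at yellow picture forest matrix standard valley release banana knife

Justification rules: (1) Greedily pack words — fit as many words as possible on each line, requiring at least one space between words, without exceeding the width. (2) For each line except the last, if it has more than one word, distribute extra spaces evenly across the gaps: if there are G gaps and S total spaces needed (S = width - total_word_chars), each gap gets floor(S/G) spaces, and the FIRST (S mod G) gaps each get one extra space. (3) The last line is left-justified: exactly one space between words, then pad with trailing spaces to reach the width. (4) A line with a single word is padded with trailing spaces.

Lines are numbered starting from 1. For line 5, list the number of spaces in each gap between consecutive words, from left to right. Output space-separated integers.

Line 1: ['orange', 'rain'] (min_width=11, slack=4)
Line 2: ['bright', 'banana'] (min_width=13, slack=2)
Line 3: ['the', 'emerald'] (min_width=11, slack=4)
Line 4: ['water', 'milk'] (min_width=10, slack=5)
Line 5: ['absolute', 'at'] (min_width=11, slack=4)
Line 6: ['yellow', 'picture'] (min_width=14, slack=1)
Line 7: ['forest', 'matrix'] (min_width=13, slack=2)
Line 8: ['standard', 'valley'] (min_width=15, slack=0)
Line 9: ['release', 'banana'] (min_width=14, slack=1)
Line 10: ['knife'] (min_width=5, slack=10)

Answer: 5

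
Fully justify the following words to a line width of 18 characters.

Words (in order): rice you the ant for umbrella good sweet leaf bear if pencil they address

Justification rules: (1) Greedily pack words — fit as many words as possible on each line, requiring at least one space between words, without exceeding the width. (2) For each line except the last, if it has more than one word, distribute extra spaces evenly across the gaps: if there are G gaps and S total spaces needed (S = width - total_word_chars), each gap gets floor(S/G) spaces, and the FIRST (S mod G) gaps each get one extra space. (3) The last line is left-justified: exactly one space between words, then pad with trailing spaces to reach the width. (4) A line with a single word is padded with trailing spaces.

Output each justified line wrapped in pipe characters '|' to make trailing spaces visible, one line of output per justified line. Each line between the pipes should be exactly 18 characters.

Line 1: ['rice', 'you', 'the', 'ant'] (min_width=16, slack=2)
Line 2: ['for', 'umbrella', 'good'] (min_width=17, slack=1)
Line 3: ['sweet', 'leaf', 'bear', 'if'] (min_width=18, slack=0)
Line 4: ['pencil', 'they'] (min_width=11, slack=7)
Line 5: ['address'] (min_width=7, slack=11)

Answer: |rice  you  the ant|
|for  umbrella good|
|sweet leaf bear if|
|pencil        they|
|address           |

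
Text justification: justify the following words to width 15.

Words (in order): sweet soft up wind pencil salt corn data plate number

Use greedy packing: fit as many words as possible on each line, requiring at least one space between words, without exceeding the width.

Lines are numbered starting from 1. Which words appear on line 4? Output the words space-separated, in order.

Answer: plate number

Derivation:
Line 1: ['sweet', 'soft', 'up'] (min_width=13, slack=2)
Line 2: ['wind', 'pencil'] (min_width=11, slack=4)
Line 3: ['salt', 'corn', 'data'] (min_width=14, slack=1)
Line 4: ['plate', 'number'] (min_width=12, slack=3)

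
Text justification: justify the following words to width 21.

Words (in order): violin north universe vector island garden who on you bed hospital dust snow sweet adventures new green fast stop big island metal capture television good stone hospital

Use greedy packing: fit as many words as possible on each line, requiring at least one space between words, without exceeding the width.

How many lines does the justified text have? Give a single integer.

Line 1: ['violin', 'north', 'universe'] (min_width=21, slack=0)
Line 2: ['vector', 'island', 'garden'] (min_width=20, slack=1)
Line 3: ['who', 'on', 'you', 'bed'] (min_width=14, slack=7)
Line 4: ['hospital', 'dust', 'snow'] (min_width=18, slack=3)
Line 5: ['sweet', 'adventures', 'new'] (min_width=20, slack=1)
Line 6: ['green', 'fast', 'stop', 'big'] (min_width=19, slack=2)
Line 7: ['island', 'metal', 'capture'] (min_width=20, slack=1)
Line 8: ['television', 'good', 'stone'] (min_width=21, slack=0)
Line 9: ['hospital'] (min_width=8, slack=13)
Total lines: 9

Answer: 9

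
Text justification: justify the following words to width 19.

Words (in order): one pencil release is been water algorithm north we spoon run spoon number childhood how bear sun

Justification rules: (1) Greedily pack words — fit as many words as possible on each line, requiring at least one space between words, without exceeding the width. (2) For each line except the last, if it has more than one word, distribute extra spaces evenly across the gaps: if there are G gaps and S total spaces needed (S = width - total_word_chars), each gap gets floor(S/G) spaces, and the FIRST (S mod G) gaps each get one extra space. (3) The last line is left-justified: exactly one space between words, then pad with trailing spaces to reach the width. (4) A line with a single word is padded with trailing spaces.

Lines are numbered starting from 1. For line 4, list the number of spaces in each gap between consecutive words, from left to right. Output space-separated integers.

Line 1: ['one', 'pencil', 'release'] (min_width=18, slack=1)
Line 2: ['is', 'been', 'water'] (min_width=13, slack=6)
Line 3: ['algorithm', 'north', 'we'] (min_width=18, slack=1)
Line 4: ['spoon', 'run', 'spoon'] (min_width=15, slack=4)
Line 5: ['number', 'childhood'] (min_width=16, slack=3)
Line 6: ['how', 'bear', 'sun'] (min_width=12, slack=7)

Answer: 3 3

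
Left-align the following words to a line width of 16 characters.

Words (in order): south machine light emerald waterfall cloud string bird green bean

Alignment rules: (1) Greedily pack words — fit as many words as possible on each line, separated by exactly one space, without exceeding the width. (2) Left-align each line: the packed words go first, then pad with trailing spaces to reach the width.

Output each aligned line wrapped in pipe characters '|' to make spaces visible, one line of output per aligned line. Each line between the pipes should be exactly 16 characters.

Line 1: ['south', 'machine'] (min_width=13, slack=3)
Line 2: ['light', 'emerald'] (min_width=13, slack=3)
Line 3: ['waterfall', 'cloud'] (min_width=15, slack=1)
Line 4: ['string', 'bird'] (min_width=11, slack=5)
Line 5: ['green', 'bean'] (min_width=10, slack=6)

Answer: |south machine   |
|light emerald   |
|waterfall cloud |
|string bird     |
|green bean      |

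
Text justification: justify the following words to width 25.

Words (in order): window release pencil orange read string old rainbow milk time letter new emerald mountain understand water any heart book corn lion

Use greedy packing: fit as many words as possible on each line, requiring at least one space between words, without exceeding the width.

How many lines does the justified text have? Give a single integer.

Answer: 6

Derivation:
Line 1: ['window', 'release', 'pencil'] (min_width=21, slack=4)
Line 2: ['orange', 'read', 'string', 'old'] (min_width=22, slack=3)
Line 3: ['rainbow', 'milk', 'time', 'letter'] (min_width=24, slack=1)
Line 4: ['new', 'emerald', 'mountain'] (min_width=20, slack=5)
Line 5: ['understand', 'water', 'any'] (min_width=20, slack=5)
Line 6: ['heart', 'book', 'corn', 'lion'] (min_width=20, slack=5)
Total lines: 6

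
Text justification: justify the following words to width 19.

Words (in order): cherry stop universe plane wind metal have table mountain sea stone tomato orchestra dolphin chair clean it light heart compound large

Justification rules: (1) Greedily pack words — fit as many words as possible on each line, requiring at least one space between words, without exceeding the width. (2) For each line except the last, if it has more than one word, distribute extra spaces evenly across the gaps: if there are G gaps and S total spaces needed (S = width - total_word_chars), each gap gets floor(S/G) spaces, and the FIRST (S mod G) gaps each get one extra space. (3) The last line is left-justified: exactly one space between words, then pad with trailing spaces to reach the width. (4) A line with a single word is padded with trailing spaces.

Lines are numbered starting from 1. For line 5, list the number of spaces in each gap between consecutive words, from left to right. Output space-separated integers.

Answer: 4

Derivation:
Line 1: ['cherry', 'stop'] (min_width=11, slack=8)
Line 2: ['universe', 'plane', 'wind'] (min_width=19, slack=0)
Line 3: ['metal', 'have', 'table'] (min_width=16, slack=3)
Line 4: ['mountain', 'sea', 'stone'] (min_width=18, slack=1)
Line 5: ['tomato', 'orchestra'] (min_width=16, slack=3)
Line 6: ['dolphin', 'chair', 'clean'] (min_width=19, slack=0)
Line 7: ['it', 'light', 'heart'] (min_width=14, slack=5)
Line 8: ['compound', 'large'] (min_width=14, slack=5)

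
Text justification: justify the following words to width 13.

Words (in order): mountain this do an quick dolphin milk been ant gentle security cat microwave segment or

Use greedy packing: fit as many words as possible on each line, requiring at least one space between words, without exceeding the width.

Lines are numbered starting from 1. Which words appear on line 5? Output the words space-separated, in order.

Line 1: ['mountain', 'this'] (min_width=13, slack=0)
Line 2: ['do', 'an', 'quick'] (min_width=11, slack=2)
Line 3: ['dolphin', 'milk'] (min_width=12, slack=1)
Line 4: ['been', 'ant'] (min_width=8, slack=5)
Line 5: ['gentle'] (min_width=6, slack=7)
Line 6: ['security', 'cat'] (min_width=12, slack=1)
Line 7: ['microwave'] (min_width=9, slack=4)
Line 8: ['segment', 'or'] (min_width=10, slack=3)

Answer: gentle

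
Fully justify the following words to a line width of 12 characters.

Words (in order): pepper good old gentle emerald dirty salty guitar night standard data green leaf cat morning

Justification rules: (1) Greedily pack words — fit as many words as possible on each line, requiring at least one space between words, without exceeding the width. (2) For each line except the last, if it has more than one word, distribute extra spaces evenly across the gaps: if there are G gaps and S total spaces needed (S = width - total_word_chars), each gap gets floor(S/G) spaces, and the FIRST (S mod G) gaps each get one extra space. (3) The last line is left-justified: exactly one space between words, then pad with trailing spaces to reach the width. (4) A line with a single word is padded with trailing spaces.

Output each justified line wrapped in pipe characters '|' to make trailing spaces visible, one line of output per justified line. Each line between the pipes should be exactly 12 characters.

Answer: |pepper  good|
|old   gentle|
|emerald     |
|dirty  salty|
|guitar night|
|standard    |
|data   green|
|leaf     cat|
|morning     |

Derivation:
Line 1: ['pepper', 'good'] (min_width=11, slack=1)
Line 2: ['old', 'gentle'] (min_width=10, slack=2)
Line 3: ['emerald'] (min_width=7, slack=5)
Line 4: ['dirty', 'salty'] (min_width=11, slack=1)
Line 5: ['guitar', 'night'] (min_width=12, slack=0)
Line 6: ['standard'] (min_width=8, slack=4)
Line 7: ['data', 'green'] (min_width=10, slack=2)
Line 8: ['leaf', 'cat'] (min_width=8, slack=4)
Line 9: ['morning'] (min_width=7, slack=5)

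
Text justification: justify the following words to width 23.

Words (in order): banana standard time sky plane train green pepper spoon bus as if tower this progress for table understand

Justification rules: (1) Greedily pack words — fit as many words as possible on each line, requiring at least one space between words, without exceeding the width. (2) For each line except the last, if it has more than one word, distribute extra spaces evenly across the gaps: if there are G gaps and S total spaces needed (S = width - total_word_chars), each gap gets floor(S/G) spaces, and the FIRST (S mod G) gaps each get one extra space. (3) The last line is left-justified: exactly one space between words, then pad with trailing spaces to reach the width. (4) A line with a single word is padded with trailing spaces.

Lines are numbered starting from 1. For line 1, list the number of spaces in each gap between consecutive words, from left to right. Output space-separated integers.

Answer: 3 2

Derivation:
Line 1: ['banana', 'standard', 'time'] (min_width=20, slack=3)
Line 2: ['sky', 'plane', 'train', 'green'] (min_width=21, slack=2)
Line 3: ['pepper', 'spoon', 'bus', 'as', 'if'] (min_width=22, slack=1)
Line 4: ['tower', 'this', 'progress', 'for'] (min_width=23, slack=0)
Line 5: ['table', 'understand'] (min_width=16, slack=7)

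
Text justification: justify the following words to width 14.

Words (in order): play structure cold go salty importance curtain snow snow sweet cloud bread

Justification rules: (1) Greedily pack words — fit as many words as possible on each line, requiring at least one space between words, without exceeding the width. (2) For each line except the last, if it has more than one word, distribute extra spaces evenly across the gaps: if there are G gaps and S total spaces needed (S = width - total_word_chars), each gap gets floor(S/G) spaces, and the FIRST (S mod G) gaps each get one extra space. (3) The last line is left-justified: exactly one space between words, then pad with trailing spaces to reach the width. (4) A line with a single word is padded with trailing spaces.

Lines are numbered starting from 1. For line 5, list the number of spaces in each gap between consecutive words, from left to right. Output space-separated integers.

Line 1: ['play', 'structure'] (min_width=14, slack=0)
Line 2: ['cold', 'go', 'salty'] (min_width=13, slack=1)
Line 3: ['importance'] (min_width=10, slack=4)
Line 4: ['curtain', 'snow'] (min_width=12, slack=2)
Line 5: ['snow', 'sweet'] (min_width=10, slack=4)
Line 6: ['cloud', 'bread'] (min_width=11, slack=3)

Answer: 5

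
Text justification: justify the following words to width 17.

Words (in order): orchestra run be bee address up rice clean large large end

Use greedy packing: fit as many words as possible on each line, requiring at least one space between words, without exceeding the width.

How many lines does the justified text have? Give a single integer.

Line 1: ['orchestra', 'run', 'be'] (min_width=16, slack=1)
Line 2: ['bee', 'address', 'up'] (min_width=14, slack=3)
Line 3: ['rice', 'clean', 'large'] (min_width=16, slack=1)
Line 4: ['large', 'end'] (min_width=9, slack=8)
Total lines: 4

Answer: 4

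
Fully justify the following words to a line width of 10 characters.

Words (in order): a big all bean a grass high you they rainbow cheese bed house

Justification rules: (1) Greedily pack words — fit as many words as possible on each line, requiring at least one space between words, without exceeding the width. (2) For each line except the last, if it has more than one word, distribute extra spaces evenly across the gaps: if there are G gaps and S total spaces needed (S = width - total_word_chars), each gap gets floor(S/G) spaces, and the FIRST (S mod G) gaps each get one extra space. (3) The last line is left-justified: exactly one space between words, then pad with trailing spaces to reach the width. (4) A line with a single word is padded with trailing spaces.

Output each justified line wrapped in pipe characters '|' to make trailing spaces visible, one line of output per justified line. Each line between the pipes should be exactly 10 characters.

Answer: |a  big all|
|bean     a|
|grass high|
|you   they|
|rainbow   |
|cheese bed|
|house     |

Derivation:
Line 1: ['a', 'big', 'all'] (min_width=9, slack=1)
Line 2: ['bean', 'a'] (min_width=6, slack=4)
Line 3: ['grass', 'high'] (min_width=10, slack=0)
Line 4: ['you', 'they'] (min_width=8, slack=2)
Line 5: ['rainbow'] (min_width=7, slack=3)
Line 6: ['cheese', 'bed'] (min_width=10, slack=0)
Line 7: ['house'] (min_width=5, slack=5)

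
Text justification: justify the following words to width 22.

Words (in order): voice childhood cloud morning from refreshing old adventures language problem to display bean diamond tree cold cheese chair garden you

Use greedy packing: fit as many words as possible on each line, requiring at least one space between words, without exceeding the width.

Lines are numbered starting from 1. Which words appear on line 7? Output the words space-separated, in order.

Line 1: ['voice', 'childhood', 'cloud'] (min_width=21, slack=1)
Line 2: ['morning', 'from'] (min_width=12, slack=10)
Line 3: ['refreshing', 'old'] (min_width=14, slack=8)
Line 4: ['adventures', 'language'] (min_width=19, slack=3)
Line 5: ['problem', 'to', 'display'] (min_width=18, slack=4)
Line 6: ['bean', 'diamond', 'tree', 'cold'] (min_width=22, slack=0)
Line 7: ['cheese', 'chair', 'garden'] (min_width=19, slack=3)
Line 8: ['you'] (min_width=3, slack=19)

Answer: cheese chair garden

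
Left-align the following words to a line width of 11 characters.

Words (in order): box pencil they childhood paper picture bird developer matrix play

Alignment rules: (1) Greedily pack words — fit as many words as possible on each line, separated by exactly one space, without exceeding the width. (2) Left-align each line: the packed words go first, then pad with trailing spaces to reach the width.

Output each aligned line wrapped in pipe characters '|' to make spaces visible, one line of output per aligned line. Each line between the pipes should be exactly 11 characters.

Line 1: ['box', 'pencil'] (min_width=10, slack=1)
Line 2: ['they'] (min_width=4, slack=7)
Line 3: ['childhood'] (min_width=9, slack=2)
Line 4: ['paper'] (min_width=5, slack=6)
Line 5: ['picture'] (min_width=7, slack=4)
Line 6: ['bird'] (min_width=4, slack=7)
Line 7: ['developer'] (min_width=9, slack=2)
Line 8: ['matrix', 'play'] (min_width=11, slack=0)

Answer: |box pencil |
|they       |
|childhood  |
|paper      |
|picture    |
|bird       |
|developer  |
|matrix play|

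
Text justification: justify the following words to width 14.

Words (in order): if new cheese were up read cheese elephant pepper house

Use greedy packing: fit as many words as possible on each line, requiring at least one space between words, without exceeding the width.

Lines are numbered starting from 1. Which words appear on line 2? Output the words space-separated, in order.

Answer: were up read

Derivation:
Line 1: ['if', 'new', 'cheese'] (min_width=13, slack=1)
Line 2: ['were', 'up', 'read'] (min_width=12, slack=2)
Line 3: ['cheese'] (min_width=6, slack=8)
Line 4: ['elephant'] (min_width=8, slack=6)
Line 5: ['pepper', 'house'] (min_width=12, slack=2)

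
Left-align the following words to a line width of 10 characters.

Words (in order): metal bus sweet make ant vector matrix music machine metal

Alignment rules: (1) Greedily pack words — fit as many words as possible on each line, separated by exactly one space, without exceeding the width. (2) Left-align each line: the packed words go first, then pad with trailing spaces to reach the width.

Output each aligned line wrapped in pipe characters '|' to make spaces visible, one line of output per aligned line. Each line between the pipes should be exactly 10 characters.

Answer: |metal bus |
|sweet make|
|ant vector|
|matrix    |
|music     |
|machine   |
|metal     |

Derivation:
Line 1: ['metal', 'bus'] (min_width=9, slack=1)
Line 2: ['sweet', 'make'] (min_width=10, slack=0)
Line 3: ['ant', 'vector'] (min_width=10, slack=0)
Line 4: ['matrix'] (min_width=6, slack=4)
Line 5: ['music'] (min_width=5, slack=5)
Line 6: ['machine'] (min_width=7, slack=3)
Line 7: ['metal'] (min_width=5, slack=5)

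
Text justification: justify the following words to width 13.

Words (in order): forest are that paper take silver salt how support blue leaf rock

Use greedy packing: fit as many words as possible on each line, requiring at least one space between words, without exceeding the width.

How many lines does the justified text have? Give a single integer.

Answer: 6

Derivation:
Line 1: ['forest', 'are'] (min_width=10, slack=3)
Line 2: ['that', 'paper'] (min_width=10, slack=3)
Line 3: ['take', 'silver'] (min_width=11, slack=2)
Line 4: ['salt', 'how'] (min_width=8, slack=5)
Line 5: ['support', 'blue'] (min_width=12, slack=1)
Line 6: ['leaf', 'rock'] (min_width=9, slack=4)
Total lines: 6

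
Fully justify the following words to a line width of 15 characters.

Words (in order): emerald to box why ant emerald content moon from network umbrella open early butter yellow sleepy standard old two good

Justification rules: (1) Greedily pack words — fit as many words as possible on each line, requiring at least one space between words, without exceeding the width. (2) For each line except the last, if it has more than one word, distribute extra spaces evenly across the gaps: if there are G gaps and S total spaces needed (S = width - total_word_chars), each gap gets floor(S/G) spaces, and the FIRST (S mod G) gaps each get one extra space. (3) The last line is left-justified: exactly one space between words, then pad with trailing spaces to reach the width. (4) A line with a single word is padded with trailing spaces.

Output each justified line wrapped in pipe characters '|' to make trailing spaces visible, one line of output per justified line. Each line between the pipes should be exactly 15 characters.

Line 1: ['emerald', 'to', 'box'] (min_width=14, slack=1)
Line 2: ['why', 'ant', 'emerald'] (min_width=15, slack=0)
Line 3: ['content', 'moon'] (min_width=12, slack=3)
Line 4: ['from', 'network'] (min_width=12, slack=3)
Line 5: ['umbrella', 'open'] (min_width=13, slack=2)
Line 6: ['early', 'butter'] (min_width=12, slack=3)
Line 7: ['yellow', 'sleepy'] (min_width=13, slack=2)
Line 8: ['standard', 'old'] (min_width=12, slack=3)
Line 9: ['two', 'good'] (min_width=8, slack=7)

Answer: |emerald  to box|
|why ant emerald|
|content    moon|
|from    network|
|umbrella   open|
|early    butter|
|yellow   sleepy|
|standard    old|
|two good       |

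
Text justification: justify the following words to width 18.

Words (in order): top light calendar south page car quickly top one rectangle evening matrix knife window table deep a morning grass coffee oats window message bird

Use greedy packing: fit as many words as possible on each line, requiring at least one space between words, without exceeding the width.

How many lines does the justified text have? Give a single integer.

Answer: 9

Derivation:
Line 1: ['top', 'light', 'calendar'] (min_width=18, slack=0)
Line 2: ['south', 'page', 'car'] (min_width=14, slack=4)
Line 3: ['quickly', 'top', 'one'] (min_width=15, slack=3)
Line 4: ['rectangle', 'evening'] (min_width=17, slack=1)
Line 5: ['matrix', 'knife'] (min_width=12, slack=6)
Line 6: ['window', 'table', 'deep'] (min_width=17, slack=1)
Line 7: ['a', 'morning', 'grass'] (min_width=15, slack=3)
Line 8: ['coffee', 'oats', 'window'] (min_width=18, slack=0)
Line 9: ['message', 'bird'] (min_width=12, slack=6)
Total lines: 9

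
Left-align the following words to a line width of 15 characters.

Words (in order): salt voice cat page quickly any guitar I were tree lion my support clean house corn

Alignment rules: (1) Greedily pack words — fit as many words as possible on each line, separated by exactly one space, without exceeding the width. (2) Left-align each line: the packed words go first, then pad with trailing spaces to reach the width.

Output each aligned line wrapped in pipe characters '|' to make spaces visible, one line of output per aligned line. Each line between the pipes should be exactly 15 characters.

Line 1: ['salt', 'voice', 'cat'] (min_width=14, slack=1)
Line 2: ['page', 'quickly'] (min_width=12, slack=3)
Line 3: ['any', 'guitar', 'I'] (min_width=12, slack=3)
Line 4: ['were', 'tree', 'lion'] (min_width=14, slack=1)
Line 5: ['my', 'support'] (min_width=10, slack=5)
Line 6: ['clean', 'house'] (min_width=11, slack=4)
Line 7: ['corn'] (min_width=4, slack=11)

Answer: |salt voice cat |
|page quickly   |
|any guitar I   |
|were tree lion |
|my support     |
|clean house    |
|corn           |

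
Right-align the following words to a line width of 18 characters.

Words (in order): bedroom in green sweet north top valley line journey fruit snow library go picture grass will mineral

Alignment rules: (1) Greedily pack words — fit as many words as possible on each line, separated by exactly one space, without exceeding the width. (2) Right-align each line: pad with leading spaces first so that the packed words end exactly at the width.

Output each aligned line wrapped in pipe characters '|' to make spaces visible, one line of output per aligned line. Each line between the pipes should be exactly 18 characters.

Line 1: ['bedroom', 'in', 'green'] (min_width=16, slack=2)
Line 2: ['sweet', 'north', 'top'] (min_width=15, slack=3)
Line 3: ['valley', 'line'] (min_width=11, slack=7)
Line 4: ['journey', 'fruit', 'snow'] (min_width=18, slack=0)
Line 5: ['library', 'go', 'picture'] (min_width=18, slack=0)
Line 6: ['grass', 'will', 'mineral'] (min_width=18, slack=0)

Answer: |  bedroom in green|
|   sweet north top|
|       valley line|
|journey fruit snow|
|library go picture|
|grass will mineral|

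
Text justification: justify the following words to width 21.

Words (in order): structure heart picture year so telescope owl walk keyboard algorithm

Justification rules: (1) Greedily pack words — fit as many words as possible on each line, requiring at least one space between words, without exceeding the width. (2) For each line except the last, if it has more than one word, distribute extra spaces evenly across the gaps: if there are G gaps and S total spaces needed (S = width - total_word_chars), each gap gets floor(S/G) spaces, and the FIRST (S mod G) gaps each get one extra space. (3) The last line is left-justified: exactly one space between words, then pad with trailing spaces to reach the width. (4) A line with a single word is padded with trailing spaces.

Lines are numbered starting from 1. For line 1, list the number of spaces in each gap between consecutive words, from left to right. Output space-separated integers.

Line 1: ['structure', 'heart'] (min_width=15, slack=6)
Line 2: ['picture', 'year', 'so'] (min_width=15, slack=6)
Line 3: ['telescope', 'owl', 'walk'] (min_width=18, slack=3)
Line 4: ['keyboard', 'algorithm'] (min_width=18, slack=3)

Answer: 7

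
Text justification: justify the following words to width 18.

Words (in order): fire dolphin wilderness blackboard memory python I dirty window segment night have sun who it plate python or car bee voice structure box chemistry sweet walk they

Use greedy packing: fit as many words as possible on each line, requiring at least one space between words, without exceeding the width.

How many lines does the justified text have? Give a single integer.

Line 1: ['fire', 'dolphin'] (min_width=12, slack=6)
Line 2: ['wilderness'] (min_width=10, slack=8)
Line 3: ['blackboard', 'memory'] (min_width=17, slack=1)
Line 4: ['python', 'I', 'dirty'] (min_width=14, slack=4)
Line 5: ['window', 'segment'] (min_width=14, slack=4)
Line 6: ['night', 'have', 'sun', 'who'] (min_width=18, slack=0)
Line 7: ['it', 'plate', 'python', 'or'] (min_width=18, slack=0)
Line 8: ['car', 'bee', 'voice'] (min_width=13, slack=5)
Line 9: ['structure', 'box'] (min_width=13, slack=5)
Line 10: ['chemistry', 'sweet'] (min_width=15, slack=3)
Line 11: ['walk', 'they'] (min_width=9, slack=9)
Total lines: 11

Answer: 11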